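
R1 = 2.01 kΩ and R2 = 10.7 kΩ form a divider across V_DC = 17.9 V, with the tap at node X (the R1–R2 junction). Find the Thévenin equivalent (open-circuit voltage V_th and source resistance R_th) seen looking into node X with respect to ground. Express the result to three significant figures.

V_th ≈ 15.1 V, R_th ≈ 1.69 kΩ

V_th is the unloaded tap voltage: V_DC · R2/(R1+R2) = 17.9 × 0.8419 = 15.07 V.
Zeroing V_DC shorts the top of R1 to ground, so R_th = R1 ‖ R2 = 1.692 kΩ.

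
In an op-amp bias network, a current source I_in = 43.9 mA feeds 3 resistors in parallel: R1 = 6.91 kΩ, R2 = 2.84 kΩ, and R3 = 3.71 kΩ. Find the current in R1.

I ≈ 8.29 mA

Conductances: ΣG = 1/6.91 + 1/2.84 + 1/3.71 = 0.7664 (1/kΩ).
R1 takes the fraction G_k/ΣG = 0.1447/0.7664 = 0.1888, so I = 43.9 × 0.1888 = 8.290 mA.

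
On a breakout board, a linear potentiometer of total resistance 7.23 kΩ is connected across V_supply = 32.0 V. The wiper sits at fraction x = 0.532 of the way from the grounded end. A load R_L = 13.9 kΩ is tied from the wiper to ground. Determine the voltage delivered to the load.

V_out ≈ 15.1 V

Split the track: R_lower = x·R_p = 3.846 kΩ, R_upper = (1−x)·R_p = 3.384 kΩ.
(x·R_p) ‖ R_L = 3.013 kΩ.
V_out = 32.0 × 3.013/(3.384 + 3.013) = 15.07 V.
(Unloaded: V_out = x·V_supply = 17.0 V.)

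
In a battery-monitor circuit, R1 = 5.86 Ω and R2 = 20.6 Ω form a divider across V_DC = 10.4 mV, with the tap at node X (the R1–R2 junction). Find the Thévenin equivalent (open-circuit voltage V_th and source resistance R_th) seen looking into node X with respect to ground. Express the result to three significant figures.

V_th is the unloaded tap voltage: V_DC · R2/(R1+R2) = 10.4 × 0.7785 = 8.097 mV.
With V_DC suppressed (replaced by a short), R_th = R1 ‖ R2 = (5.860 × 20.6)/(5.860 + 20.6) = 4.562 Ω.

V_th ≈ 8.10 mV, R_th ≈ 4.56 Ω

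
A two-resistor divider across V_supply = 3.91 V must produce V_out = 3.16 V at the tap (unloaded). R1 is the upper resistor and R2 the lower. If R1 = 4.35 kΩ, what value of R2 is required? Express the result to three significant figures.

V_out/V_supply = R2/(R1+R2) = 0.8082.
R2 = R1 · 0.8082/(1 − 0.8082) = 18.33 kΩ.

R2 ≈ 18.3 kΩ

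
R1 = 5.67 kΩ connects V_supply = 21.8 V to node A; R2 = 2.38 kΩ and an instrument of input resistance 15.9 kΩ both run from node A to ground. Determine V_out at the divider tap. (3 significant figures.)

V_out ≈ 5.83 V

The load sits in parallel with R2, giving an effective lower resistance R2' = R2·R_L/(R2+R_L) = 2.070 kΩ.
Then V_out = V_supply · R2'/(R1 + R2') = 21.8 × 2.070/7.740 = 5.831 V.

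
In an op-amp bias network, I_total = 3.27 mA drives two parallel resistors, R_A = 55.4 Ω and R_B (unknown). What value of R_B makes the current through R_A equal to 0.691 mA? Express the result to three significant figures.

R_B ≈ 14.8 Ω

The fraction through R_A equals R_B/(R_A+R_B).
With f = 0.2113, R_B = R_A · f/(1−f) = 55.4 × 0.2679 = 14.84 Ω.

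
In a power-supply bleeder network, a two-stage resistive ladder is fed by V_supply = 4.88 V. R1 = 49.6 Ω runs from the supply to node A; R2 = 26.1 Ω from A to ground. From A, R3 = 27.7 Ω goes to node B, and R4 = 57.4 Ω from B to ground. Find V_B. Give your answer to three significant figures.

V_B ≈ 0.945 V

The second stage (R3 + R4 = 85.10 Ω) loads node A in parallel with R2.
R2 ‖ (R3+R4) = 19.97 Ω.
V_A = 4.88 × 19.97/(49.6 + 19.97) = 1.401 V.
V_B = V_A × 0.6745 = 0.9450 V.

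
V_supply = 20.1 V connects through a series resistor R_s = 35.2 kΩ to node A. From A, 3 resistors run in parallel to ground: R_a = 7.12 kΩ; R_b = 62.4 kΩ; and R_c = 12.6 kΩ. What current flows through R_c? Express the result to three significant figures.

Parallel bank: R_p = 1/(1/7.12 + 1/62.4 + 1/12.6) = 4.240 kΩ.
V_A = 20.1 × 4.240/39.44 = 2.161 V.
I(R_c) = V_A / R_c = 2.161/12.6 = 0.1715 mA.

I ≈ 0.172 mA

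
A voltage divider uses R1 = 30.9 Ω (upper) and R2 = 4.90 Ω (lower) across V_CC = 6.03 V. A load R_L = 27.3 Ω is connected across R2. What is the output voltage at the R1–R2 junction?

V_out ≈ 0.715 V

R2 ‖ R_L = (4.90 × 27.3)/(4.90 + 27.3) = 4.154 Ω.
Now apply the divider: V_out = 6.03 × 0.1185 = 0.7146 V.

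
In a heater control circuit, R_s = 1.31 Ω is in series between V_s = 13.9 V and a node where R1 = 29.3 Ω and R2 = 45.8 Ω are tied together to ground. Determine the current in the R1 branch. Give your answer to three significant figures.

Combine the parallel branches: R_p = (1/29.3 + 1/45.8)⁻¹ = 17.87 Ω.
V_A = 13.9 × 17.87/19.18 = 12.95 V.
Branch current I = V_A/R1 = 12.95/29.3 = 0.4420 A.

I ≈ 0.442 A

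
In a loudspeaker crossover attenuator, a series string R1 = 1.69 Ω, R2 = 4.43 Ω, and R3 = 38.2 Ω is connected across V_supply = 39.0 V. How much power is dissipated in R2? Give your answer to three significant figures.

P ≈ 3.43 W

ΣR = 44.32 Ω → I = 39.0/44.32 = 0.8800 A.
P(R2) = I²·R2 = (0.8800)² × 4.43 = 3.430 W.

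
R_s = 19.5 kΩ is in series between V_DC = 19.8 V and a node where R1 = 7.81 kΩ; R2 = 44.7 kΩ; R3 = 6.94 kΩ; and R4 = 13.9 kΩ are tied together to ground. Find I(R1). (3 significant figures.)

Parallel bank: R_p = 1/(1/7.81 + 1/44.7 + 1/6.94 + 1/13.9) = 2.729 kΩ.
V_A = 19.8 × 2.729/22.23 = 2.431 V.
I(R1) = V_A / R1 = 2.431/7.81 = 0.3112 mA.

I ≈ 0.311 mA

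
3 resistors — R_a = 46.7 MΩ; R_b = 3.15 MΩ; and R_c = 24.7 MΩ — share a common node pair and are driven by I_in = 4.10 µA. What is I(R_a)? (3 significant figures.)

I ≈ 0.231 µA

ΣG = 1/46.7 + 1/3.15 + 1/24.7 = 0.3794.
Current divider: I(R_a) = I_in · G_k/ΣG = 4.10 × (0.02141/0.3794) = 4.10 × 0.05645 = 0.2314 µA.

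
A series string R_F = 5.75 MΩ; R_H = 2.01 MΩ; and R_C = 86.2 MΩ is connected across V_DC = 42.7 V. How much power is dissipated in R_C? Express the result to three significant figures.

The common current is I = 42.7/93.96 = 0.4544 µA.
P = I²R = 0.2065 × 86.2 = 17.80 µW.

P ≈ 17.8 µW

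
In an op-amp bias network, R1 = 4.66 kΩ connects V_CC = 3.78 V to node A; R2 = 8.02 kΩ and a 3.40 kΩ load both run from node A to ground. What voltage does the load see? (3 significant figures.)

The load sits in parallel with R2, giving an effective lower resistance R2' = R2·R_L/(R2+R_L) = 2.388 kΩ.
Now apply the divider: V_out = 3.78 × 0.3388 = 1.281 V.

V_out ≈ 1.28 V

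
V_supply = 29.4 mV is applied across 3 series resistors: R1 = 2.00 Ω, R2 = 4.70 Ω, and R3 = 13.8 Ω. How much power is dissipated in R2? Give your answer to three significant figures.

P ≈ 9.67 µW

ΣR = 20.50 Ω → I = 29.4/20.50 = 1.434 mA.
P = I²R = 2.057 × 4.70 = 9.667 µW.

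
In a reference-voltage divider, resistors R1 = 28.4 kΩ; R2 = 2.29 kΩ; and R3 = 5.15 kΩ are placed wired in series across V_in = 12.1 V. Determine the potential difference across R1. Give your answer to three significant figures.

Series total: ΣR = 28.4 + 2.29 + 5.15 = 35.84 kΩ.
Voltage divider: V = V_in · (28.40 / 35.84) = 12.1 × 0.7924 = 9.588 V.

V ≈ 9.59 V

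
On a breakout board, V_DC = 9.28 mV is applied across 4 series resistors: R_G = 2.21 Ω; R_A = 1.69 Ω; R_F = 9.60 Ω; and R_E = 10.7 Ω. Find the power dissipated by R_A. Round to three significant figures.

P ≈ 0.249 µW

ΣR = 24.20 Ω → I = 9.28/24.20 = 0.3835 mA.
P = I²R = 0.1471 × 1.69 = 0.2485 µW.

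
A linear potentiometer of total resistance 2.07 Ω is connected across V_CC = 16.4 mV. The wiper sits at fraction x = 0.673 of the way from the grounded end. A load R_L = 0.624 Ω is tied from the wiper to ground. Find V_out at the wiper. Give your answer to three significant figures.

Lower segment x·R_p = 1.393 Ω; upper segment (1−x)·R_p = 0.6769 Ω.
R_L loads the lower segment: effective lower R = 0.4310 Ω.
Then V_out = V_CC · 0.4310/(0.6769 + 0.4310) = 6.380 mV.

V_out ≈ 6.38 mV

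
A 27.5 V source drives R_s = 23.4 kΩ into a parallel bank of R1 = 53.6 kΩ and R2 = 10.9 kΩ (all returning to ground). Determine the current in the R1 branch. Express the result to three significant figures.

I ≈ 0.143 mA

Combine the parallel branches: R_p = (1/53.6 + 1/10.9)⁻¹ = 9.058 kΩ.
V_A by voltage divider: V_A = 27.5 × 9.058/(23.4 + 9.058) = 7.674 V.
I(R1) = V_A / R1 = 7.674/53.6 = 0.1432 mA.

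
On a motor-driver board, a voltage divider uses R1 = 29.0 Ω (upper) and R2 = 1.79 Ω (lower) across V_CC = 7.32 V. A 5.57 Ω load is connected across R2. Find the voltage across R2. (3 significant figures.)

V_out ≈ 0.327 V

The load sits in parallel with R2, giving an effective lower resistance R2' = R2·R_L/(R2+R_L) = 1.355 Ω.
Now apply the divider: V_out = 7.32 × 0.04463 = 0.3267 V.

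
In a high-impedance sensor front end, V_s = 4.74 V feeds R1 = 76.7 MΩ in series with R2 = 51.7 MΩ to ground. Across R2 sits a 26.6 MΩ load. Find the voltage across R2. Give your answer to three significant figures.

V_out ≈ 0.883 V

The load sits in parallel with R2, giving an effective lower resistance R2' = R2·R_L/(R2+R_L) = 17.56 MΩ.
Voltage divider with the loaded lower leg: V_out = 4.74 × 17.56/(76.7 + 17.56) = 4.74 × 0.1863 = 0.8832 V.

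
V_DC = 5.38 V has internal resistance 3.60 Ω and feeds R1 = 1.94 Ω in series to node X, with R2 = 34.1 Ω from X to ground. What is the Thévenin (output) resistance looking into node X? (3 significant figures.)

R1' = 3.60 + 1.94 = 5.540 Ω (source resistance + R1).
Zeroing V_DC shorts the top of R1' to ground, so R_th = R1' ‖ R2 = 4.766 Ω.

R_th ≈ 4.77 Ω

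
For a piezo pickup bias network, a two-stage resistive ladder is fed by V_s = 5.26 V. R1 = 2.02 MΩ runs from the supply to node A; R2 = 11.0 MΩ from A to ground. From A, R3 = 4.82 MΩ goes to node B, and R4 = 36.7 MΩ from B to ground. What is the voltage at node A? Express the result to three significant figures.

V_A ≈ 4.27 V

The second stage (R3 + R4 = 41.52 MΩ) loads node A in parallel with R2.
Effective lower resistance at A: R2 ‖ 41.52 = 8.696 MΩ.
So V_A = 5.26 × 0.8115 = 4.268 V.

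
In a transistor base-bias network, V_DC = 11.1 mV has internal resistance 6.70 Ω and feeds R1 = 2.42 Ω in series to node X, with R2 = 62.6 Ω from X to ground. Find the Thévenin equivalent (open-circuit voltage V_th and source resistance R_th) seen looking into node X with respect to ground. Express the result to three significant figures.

V_th ≈ 9.69 mV, R_th ≈ 7.96 Ω

R1' = 6.70 + 2.42 = 9.120 Ω (source resistance + R1).
With X open, the divider is unloaded: V_th = 11.1 × 62.6/71.72 = 9.689 mV.
Zeroing V_DC shorts the top of R1' to ground, so R_th = R1' ‖ R2 = 7.960 Ω.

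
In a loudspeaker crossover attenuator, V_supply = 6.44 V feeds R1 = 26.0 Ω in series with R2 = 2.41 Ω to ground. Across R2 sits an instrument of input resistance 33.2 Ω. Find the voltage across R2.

V_out ≈ 0.512 V

The load sits in parallel with R2, giving an effective lower resistance R2' = R2·R_L/(R2+R_L) = 2.247 Ω.
Now apply the divider: V_out = 6.44 × 0.07954 = 0.5123 V.
(Unloaded it would be 0.546 V; the load pulls it down.)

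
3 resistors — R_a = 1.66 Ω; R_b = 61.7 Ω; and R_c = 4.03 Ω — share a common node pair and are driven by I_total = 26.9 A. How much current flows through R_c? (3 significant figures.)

Conductances: ΣG = 1/1.66 + 1/61.7 + 1/4.03 = 0.8668 (1/Ω).
By the current-divider rule, I = I_total · G_k/ΣG = 26.9 × 0.2863 = 7.701 A.

I ≈ 7.70 A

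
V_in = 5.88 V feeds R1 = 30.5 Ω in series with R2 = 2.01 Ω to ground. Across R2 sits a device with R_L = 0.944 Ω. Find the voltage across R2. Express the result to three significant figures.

V_out ≈ 0.121 V

The load sits in parallel with R2, giving an effective lower resistance R2' = R2·R_L/(R2+R_L) = 0.6423 Ω.
Voltage divider with the loaded lower leg: V_out = 5.88 × 0.6423/(30.5 + 0.6423) = 5.88 × 0.02063 = 0.1213 V.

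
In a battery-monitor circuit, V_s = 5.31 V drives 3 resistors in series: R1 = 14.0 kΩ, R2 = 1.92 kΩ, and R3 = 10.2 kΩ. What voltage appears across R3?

Total series resistance ΣR = 14.0 + 1.92 + 10.2 = 26.12 kΩ.
Voltage divider: V = V_s · (10.20 / 26.12) = 5.31 × 0.3905 = 2.074 V.

V ≈ 2.07 V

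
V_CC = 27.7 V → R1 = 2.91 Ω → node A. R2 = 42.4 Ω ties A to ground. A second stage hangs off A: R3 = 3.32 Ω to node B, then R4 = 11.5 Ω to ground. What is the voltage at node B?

V_B ≈ 17.0 V

Looking into the second stage from A: R3 + R4 = 14.82 Ω appears in parallel with R2.
Effective lower resistance at A: R2 ‖ 14.82 = 10.98 Ω.
So V_A = 27.7 × 0.7905 = 21.90 V.
Stage 2 is unloaded, so V_B = V_A · R4/(R3+R4) = 21.90 × 11.5/14.82 = 16.99 V.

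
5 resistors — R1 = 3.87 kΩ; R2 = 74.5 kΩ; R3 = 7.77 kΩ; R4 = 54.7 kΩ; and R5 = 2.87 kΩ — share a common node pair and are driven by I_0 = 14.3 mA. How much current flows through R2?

Conductances: ΣG = 1/3.87 + 1/74.5 + 1/7.77 + 1/54.7 + 1/2.87 = 0.7672 (1/kΩ).
R2 takes the fraction G_k/ΣG = 0.01342/0.7672 = 0.01750, so I = 14.3 × 0.01750 = 0.2502 mA.

I ≈ 0.250 mA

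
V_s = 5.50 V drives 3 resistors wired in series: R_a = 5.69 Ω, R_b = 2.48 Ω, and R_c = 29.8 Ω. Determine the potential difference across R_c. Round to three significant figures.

Total series resistance ΣR = 5.69 + 2.48 + 29.8 = 37.97 Ω.
V = V_s · R/ΣR = 5.50 × 0.7848 = 4.317 V.

V ≈ 4.32 V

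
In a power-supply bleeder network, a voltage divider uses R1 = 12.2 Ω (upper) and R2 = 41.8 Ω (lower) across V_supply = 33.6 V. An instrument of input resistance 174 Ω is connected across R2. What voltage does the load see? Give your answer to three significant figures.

The load sits in parallel with R2, giving an effective lower resistance R2' = R2·R_L/(R2+R_L) = 33.70 Ω.
Then V_out = V_supply · R2'/(R1 + R2') = 33.6 × 33.70/45.90 = 24.67 V.

V_out ≈ 24.7 V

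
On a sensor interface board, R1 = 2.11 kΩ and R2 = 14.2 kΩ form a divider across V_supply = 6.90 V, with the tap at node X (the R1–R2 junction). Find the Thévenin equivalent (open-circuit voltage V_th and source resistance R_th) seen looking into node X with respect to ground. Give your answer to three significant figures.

With X open, the divider is unloaded: V_th = 6.90 × 14.2/16.31 = 6.007 V.
Looking into X with the source shorted: R_th = R1·R2/(R1+R2) = 2.110 × 14.2/16.31 = 1.837 kΩ.

V_th ≈ 6.01 V, R_th ≈ 1.84 kΩ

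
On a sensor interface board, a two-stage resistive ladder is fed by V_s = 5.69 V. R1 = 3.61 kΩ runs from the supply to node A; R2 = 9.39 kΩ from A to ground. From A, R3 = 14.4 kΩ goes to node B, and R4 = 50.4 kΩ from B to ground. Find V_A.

Node A sees R2 in parallel with the series input of stage 2, R3 + R4 = 64.80 kΩ.
R2 ‖ (R3+R4) = 8.202 kΩ.
V_A = 5.69 × 8.202/(3.61 + 8.202) = 3.951 V.

V_A ≈ 3.95 V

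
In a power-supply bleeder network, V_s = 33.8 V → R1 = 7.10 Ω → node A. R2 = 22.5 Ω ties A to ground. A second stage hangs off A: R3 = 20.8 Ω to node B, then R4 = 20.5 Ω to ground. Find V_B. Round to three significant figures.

V_B ≈ 11.3 V

Looking into the second stage from A: R3 + R4 = 41.30 Ω appears in parallel with R2.
R2 ‖ (R3+R4) = 14.57 Ω.
First divider: V_A = V_s · 14.57/(7.10 + 14.57) = 22.72 V.
V_B = V_A × 0.4964 = 11.28 V.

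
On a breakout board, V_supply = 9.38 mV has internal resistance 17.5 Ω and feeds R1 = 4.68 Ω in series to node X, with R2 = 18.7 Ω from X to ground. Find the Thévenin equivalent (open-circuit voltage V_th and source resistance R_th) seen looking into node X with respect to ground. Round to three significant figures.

V_th ≈ 4.29 mV, R_th ≈ 10.1 Ω

R1' = 17.5 + 4.68 = 22.18 Ω (source resistance + R1).
With X open, the divider is unloaded: V_th = 9.38 × 18.7/40.88 = 4.291 mV.
Zeroing V_supply shorts the top of R1' to ground, so R_th = R1' ‖ R2 = 10.15 Ω.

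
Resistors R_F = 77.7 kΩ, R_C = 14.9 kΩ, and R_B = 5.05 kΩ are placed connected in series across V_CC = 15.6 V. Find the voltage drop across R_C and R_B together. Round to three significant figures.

V ≈ 3.19 V

Series total: ΣR = 77.7 + 14.9 + 5.05 = 97.65 kΩ.
R_{R_C..R_B} = 14.9 + 5.05 = 19.95 kΩ.
By the voltage-divider rule, V = 15.6 × 19.95/97.65 = 3.187 V.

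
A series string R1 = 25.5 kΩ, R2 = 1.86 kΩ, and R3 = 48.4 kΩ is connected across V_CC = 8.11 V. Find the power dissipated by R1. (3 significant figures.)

P ≈ 0.292 mW

The common current is I = 8.11/75.76 = 0.1070 mA.
V(R1) = I·R = 2.730 V; P = V·I = 2.730 × 0.1070 = 0.2922 mW.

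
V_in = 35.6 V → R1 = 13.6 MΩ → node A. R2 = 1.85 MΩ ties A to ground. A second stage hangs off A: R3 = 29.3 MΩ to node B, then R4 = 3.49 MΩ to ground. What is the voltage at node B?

V_B ≈ 0.432 V

The second stage (R3 + R4 = 32.79 MΩ) loads node A in parallel with R2.
R2 ‖ (R3+R4) = 1.751 MΩ.
First divider: V_A = V_in · 1.751/(13.6 + 1.751) = 4.061 V.
V_B = V_A × 0.1064 = 0.4322 V.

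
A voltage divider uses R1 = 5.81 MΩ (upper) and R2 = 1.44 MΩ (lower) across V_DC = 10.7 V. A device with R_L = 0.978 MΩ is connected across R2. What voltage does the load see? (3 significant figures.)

V_out ≈ 0.975 V

The load sits in parallel with R2, giving an effective lower resistance R2' = R2·R_L/(R2+R_L) = 0.5824 MΩ.
Then V_out = V_DC · R2'/(R1 + R2') = 10.7 × 0.5824/6.392 = 0.9749 V.
(Unloaded it would be 2.13 V; the load pulls it down.)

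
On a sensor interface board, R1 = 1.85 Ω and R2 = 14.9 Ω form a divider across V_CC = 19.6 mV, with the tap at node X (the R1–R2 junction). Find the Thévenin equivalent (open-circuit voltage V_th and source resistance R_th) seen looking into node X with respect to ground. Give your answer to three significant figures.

V_th ≈ 17.4 mV, R_th ≈ 1.65 Ω

Open-circuit (no load on X): V_th = V_CC · R2/(R1 + R2) = 19.6 × 14.9/(1.850 + 14.9) = 17.44 mV.
Looking into X with the source shorted: R_th = R1·R2/(R1+R2) = 1.850 × 14.9/16.75 = 1.646 Ω.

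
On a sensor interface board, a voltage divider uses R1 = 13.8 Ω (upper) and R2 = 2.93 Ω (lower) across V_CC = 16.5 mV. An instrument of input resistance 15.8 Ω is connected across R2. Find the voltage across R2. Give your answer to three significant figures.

The load sits in parallel with R2, giving an effective lower resistance R2' = R2·R_L/(R2+R_L) = 2.472 Ω.
Then V_out = V_CC · R2'/(R1 + R2') = 16.5 × 2.472/16.27 = 2.506 mV.

V_out ≈ 2.51 mV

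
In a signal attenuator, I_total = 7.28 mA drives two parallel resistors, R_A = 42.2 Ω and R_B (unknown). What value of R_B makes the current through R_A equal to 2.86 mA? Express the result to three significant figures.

The fraction through R_A equals R_B/(R_A+R_B).
With f = 0.3929, R_B = R_A · f/(1−f) = 42.2 × 0.6471 = 27.31 Ω.

R_B ≈ 27.3 Ω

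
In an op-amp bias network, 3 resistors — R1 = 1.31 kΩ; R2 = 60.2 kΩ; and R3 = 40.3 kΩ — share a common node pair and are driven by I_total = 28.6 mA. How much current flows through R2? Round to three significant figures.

I ≈ 0.590 mA

ΣG = 1/1.31 + 1/60.2 + 1/40.3 = 0.8048.
Current divider: I(R2) = I_total · G_k/ΣG = 28.6 × (0.01661/0.8048) = 28.6 × 0.02064 = 0.5903 mA.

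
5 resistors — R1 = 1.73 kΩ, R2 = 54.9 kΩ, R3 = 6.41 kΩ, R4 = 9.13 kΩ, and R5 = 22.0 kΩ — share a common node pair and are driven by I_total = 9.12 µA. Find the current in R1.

I ≈ 5.81 µA

Total conductance ΣG = 1/1.73 + 1/54.9 + 1/6.41 + 1/9.13 + 1/22.0 = 0.9072 (units of 1/kΩ).
Current divider: I(R1) = I_total · G_k/ΣG = 9.12 × (0.5780/0.9072) = 9.12 × 0.6371 = 5.811 µA.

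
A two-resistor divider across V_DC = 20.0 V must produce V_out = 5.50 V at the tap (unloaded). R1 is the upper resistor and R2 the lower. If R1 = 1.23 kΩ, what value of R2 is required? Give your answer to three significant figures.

R2 ≈ 0.467 kΩ

The divider ratio is R2/(R1+R2) = 5.50/20.0 = 0.2750.
Rearranging, R2 = R1·k/(1−k) = 1.23 × 0.3793 = 0.4666 kΩ.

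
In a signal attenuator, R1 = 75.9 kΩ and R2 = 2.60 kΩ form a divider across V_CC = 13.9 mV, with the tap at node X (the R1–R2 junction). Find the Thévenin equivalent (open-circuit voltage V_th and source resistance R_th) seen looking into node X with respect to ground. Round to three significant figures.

V_th is the unloaded tap voltage: V_CC · R2/(R1+R2) = 13.9 × 0.03312 = 0.4604 mV.
Zeroing V_CC shorts the top of R1 to ground, so R_th = R1 ‖ R2 = 2.514 kΩ.

V_th ≈ 0.460 mV, R_th ≈ 2.51 kΩ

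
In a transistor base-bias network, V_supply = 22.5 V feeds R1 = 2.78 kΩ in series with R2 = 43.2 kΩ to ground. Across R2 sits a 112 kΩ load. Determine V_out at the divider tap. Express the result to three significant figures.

First combine the lower leg with the load: R2 ‖ R_L = 31.18 kΩ.
Then V_out = V_supply · R2'/(R1 + R2') = 22.5 × 31.18/33.96 = 20.66 V.
(Unloaded it would be 21.1 V; the load pulls it down.)

V_out ≈ 20.7 V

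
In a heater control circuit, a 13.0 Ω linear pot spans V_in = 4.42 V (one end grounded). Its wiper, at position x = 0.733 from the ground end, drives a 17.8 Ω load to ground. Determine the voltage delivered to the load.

V_out ≈ 2.83 V

Split the track: R_lower = x·R_p = 9.529 Ω, R_upper = (1−x)·R_p = 3.471 Ω.
(x·R_p) ‖ R_L = 6.206 Ω.
Then V_out = V_in · 6.206/(3.471 + 6.206) = 2.835 V.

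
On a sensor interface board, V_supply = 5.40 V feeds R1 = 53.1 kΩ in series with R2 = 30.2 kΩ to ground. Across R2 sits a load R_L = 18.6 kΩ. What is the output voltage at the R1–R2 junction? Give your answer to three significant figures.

V_out ≈ 0.962 V

R2 ‖ R_L = (30.2 × 18.6)/(30.2 + 18.6) = 11.51 kΩ.
Now apply the divider: V_out = 5.40 × 0.1782 = 0.9620 V.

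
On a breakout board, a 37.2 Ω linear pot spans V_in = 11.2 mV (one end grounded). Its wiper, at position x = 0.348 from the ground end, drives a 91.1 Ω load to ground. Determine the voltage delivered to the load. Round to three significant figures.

V_out ≈ 3.57 mV

The pot divides into 24.25 Ω above the wiper and 12.95 Ω below.
R_L loads the lower segment: effective lower R = 11.33 Ω.
V_out = 11.2 × 11.33/(24.25 + 11.33) = 3.567 mV.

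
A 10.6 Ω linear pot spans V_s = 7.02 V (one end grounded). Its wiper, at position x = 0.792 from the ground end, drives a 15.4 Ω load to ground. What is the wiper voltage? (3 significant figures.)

The pot divides into 2.205 Ω above the wiper and 8.395 Ω below.
(x·R_p) ‖ R_L = 5.433 Ω.
Loaded-divider output: V_out = 7.02 × 0.7113 = 4.994 V.

V_out ≈ 4.99 V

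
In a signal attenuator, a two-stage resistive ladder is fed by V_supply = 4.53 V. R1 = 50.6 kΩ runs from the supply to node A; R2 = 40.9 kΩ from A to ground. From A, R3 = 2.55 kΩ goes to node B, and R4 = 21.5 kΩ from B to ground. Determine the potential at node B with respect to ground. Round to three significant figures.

The second stage (R3 + R4 = 24.05 kΩ) loads node A in parallel with R2.
Effective lower resistance at A: R2 ‖ 24.05 = 15.14 kΩ.
V_A = 4.53 × 15.14/(50.6 + 15.14) = 1.044 V.
V_B = V_A × 0.8940 = 0.9329 V.

V_B ≈ 0.933 V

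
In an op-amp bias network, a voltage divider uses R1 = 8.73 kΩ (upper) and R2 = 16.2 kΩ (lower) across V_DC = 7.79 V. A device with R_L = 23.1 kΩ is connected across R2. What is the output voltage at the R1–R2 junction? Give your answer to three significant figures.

The load sits in parallel with R2, giving an effective lower resistance R2' = R2·R_L/(R2+R_L) = 9.522 kΩ.
Then V_out = V_DC · R2'/(R1 + R2') = 7.79 × 9.522/18.25 = 4.064 V.
(Unloaded it would be 5.06 V; the load pulls it down.)

V_out ≈ 4.06 V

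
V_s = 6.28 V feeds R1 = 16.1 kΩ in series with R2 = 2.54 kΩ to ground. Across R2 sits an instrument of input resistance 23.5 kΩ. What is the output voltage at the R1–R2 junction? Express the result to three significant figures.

R2 ‖ R_L = (2.54 × 23.5)/(2.54 + 23.5) = 2.292 kΩ.
Voltage divider with the loaded lower leg: V_out = 6.28 × 2.292/(16.1 + 2.292) = 6.28 × 0.1246 = 0.7827 V.

V_out ≈ 0.783 V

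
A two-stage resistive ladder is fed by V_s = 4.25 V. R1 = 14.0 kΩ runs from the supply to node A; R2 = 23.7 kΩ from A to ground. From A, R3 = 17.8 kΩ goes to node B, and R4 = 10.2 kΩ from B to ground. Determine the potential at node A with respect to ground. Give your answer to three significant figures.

Looking into the second stage from A: R3 + R4 = 28.00 kΩ appears in parallel with R2.
Effective lower resistance at A: R2 ‖ 28.00 = 12.84 kΩ.
V_A = 4.25 × 12.84/(14.0 + 12.84) = 2.033 V.

V_A ≈ 2.03 V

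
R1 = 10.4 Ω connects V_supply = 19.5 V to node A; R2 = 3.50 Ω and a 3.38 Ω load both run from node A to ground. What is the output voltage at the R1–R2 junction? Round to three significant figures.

V_out ≈ 2.77 V

The load sits in parallel with R2, giving an effective lower resistance R2' = R2·R_L/(R2+R_L) = 1.719 Ω.
Now apply the divider: V_out = 19.5 × 0.1419 = 2.767 V.
(Unloaded it would be 4.91 V; the load pulls it down.)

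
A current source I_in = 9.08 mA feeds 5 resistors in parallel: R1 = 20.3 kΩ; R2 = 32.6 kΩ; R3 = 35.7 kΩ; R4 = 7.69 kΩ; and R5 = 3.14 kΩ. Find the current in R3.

Total conductance ΣG = 1/20.3 + 1/32.6 + 1/35.7 + 1/7.69 + 1/3.14 = 0.5565 (units of 1/kΩ).
Current divider: I(R3) = I_in · G_k/ΣG = 9.08 × (0.02801/0.5565) = 9.08 × 0.05034 = 0.4571 mA.

I ≈ 0.457 mA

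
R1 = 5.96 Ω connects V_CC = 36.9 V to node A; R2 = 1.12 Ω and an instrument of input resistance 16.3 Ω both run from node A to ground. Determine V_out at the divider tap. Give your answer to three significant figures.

V_out ≈ 5.52 V

The load sits in parallel with R2, giving an effective lower resistance R2' = R2·R_L/(R2+R_L) = 1.048 Ω.
Then V_out = V_CC · R2'/(R1 + R2') = 36.9 × 1.048/7.008 = 5.518 V.
(Unloaded it would be 5.84 V; the load pulls it down.)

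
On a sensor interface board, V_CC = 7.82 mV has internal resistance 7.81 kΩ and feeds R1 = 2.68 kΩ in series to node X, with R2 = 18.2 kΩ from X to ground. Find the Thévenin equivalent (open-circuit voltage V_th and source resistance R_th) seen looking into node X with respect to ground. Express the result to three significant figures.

R1' = 7.81 + 2.68 = 10.49 kΩ (source resistance + R1).
V_th is the unloaded tap voltage: V_CC · R2/(R1'+R2) = 7.82 × 0.6344 = 4.961 mV.
With V_CC suppressed (replaced by a short), R_th = R1' ‖ R2 = (10.49 × 18.2)/(10.49 + 18.2) = 6.655 kΩ.

V_th ≈ 4.96 mV, R_th ≈ 6.65 kΩ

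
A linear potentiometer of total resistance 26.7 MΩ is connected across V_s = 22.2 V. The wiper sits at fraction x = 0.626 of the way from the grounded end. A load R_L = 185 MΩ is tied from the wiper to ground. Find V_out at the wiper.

The pot divides into 9.986 MΩ above the wiper and 16.71 MΩ below.
R_L loads the lower segment: effective lower R = 15.33 MΩ.
Then V_out = V_s · 15.33/(9.986 + 15.33) = 13.44 V.

V_out ≈ 13.4 V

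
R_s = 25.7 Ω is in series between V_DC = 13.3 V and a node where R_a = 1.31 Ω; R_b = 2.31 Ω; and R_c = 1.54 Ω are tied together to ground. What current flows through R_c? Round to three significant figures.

Parallel bank: R_p = 1/(1/1.31 + 1/2.31 + 1/1.54) = 0.5418 Ω.
V_A = 13.3 × 0.5418/26.24 = 0.2746 V.
Branch current I = V_A/R_c = 0.2746/1.54 = 0.1783 A.

I ≈ 0.178 A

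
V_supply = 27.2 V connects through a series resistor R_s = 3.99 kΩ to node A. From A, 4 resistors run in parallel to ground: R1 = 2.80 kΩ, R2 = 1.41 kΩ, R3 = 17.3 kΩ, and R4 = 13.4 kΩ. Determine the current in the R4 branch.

I ≈ 0.351 mA

Equivalent of the parallel group: R_p = 0.8342 kΩ.
Node voltage V_A = V_supply · R_p/(R_s + R_p) = 27.2 × 0.1729 = 4.703 V.
Branch current I = V_A/R4 = 4.703/13.4 = 0.3510 mA.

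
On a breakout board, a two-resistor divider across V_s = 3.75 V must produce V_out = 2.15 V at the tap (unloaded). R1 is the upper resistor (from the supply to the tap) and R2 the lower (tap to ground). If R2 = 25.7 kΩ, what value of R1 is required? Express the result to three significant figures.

R1 ≈ 19.1 kΩ

Required fraction k = V_out/V_s = 0.5733.
So R1 = R2 · (V_s/V_out − 1) = 25.7 × (3.75/2.15 − 1) = 25.7 × 0.7442 = 19.13 kΩ.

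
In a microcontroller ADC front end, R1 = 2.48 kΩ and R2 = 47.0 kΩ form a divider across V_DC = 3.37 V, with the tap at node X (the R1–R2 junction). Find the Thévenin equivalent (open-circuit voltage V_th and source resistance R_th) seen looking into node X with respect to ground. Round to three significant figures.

V_th ≈ 3.20 V, R_th ≈ 2.36 kΩ

Open-circuit (no load on X): V_th = V_DC · R2/(R1 + R2) = 3.37 × 47.0/(2.480 + 47.0) = 3.201 V.
Zeroing V_DC shorts the top of R1 to ground, so R_th = R1 ‖ R2 = 2.356 kΩ.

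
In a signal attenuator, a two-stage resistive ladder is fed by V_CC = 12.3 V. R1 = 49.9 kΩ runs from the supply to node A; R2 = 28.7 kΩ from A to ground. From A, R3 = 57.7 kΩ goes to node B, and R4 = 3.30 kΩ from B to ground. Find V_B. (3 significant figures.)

The second stage (R3 + R4 = 61.00 kΩ) loads node A in parallel with R2.
R2 ‖ (R3+R4) = 19.52 kΩ.
V_A = 12.3 × 19.52/(49.9 + 19.52) = 3.458 V.
Stage 2 is unloaded, so V_B = V_A · R4/(R3+R4) = 3.458 × 3.30/61.00 = 0.1871 V.

V_B ≈ 0.187 V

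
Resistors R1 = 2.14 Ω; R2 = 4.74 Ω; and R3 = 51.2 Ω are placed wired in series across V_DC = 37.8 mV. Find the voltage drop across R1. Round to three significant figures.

V ≈ 1.39 mV

Total series resistance ΣR = 2.14 + 4.74 + 51.2 = 58.08 Ω.
By the voltage-divider rule, V = 37.8 × 2.140/58.08 = 1.393 mV.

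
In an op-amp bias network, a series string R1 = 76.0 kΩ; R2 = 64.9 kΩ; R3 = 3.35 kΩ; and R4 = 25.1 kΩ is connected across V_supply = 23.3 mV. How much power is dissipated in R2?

P ≈ 1.23 nW

The common current is I = 23.3/169.3 = 0.1376 µA.
V(R2) = I·R = 8.929 mV; P = V·I = 8.929 × 0.1376 = 1.229 nW.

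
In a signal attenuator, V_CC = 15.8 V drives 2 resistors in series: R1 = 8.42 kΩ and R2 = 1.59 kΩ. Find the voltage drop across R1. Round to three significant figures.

Series total: ΣR = 8.42 + 1.59 = 10.01 kΩ.
V = V_CC · R/ΣR = 15.8 × 0.8412 = 13.29 V.

V ≈ 13.3 V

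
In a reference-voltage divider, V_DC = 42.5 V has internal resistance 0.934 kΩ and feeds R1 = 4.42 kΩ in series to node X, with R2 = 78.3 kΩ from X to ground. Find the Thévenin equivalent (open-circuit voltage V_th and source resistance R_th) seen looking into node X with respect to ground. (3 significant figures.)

V_th ≈ 39.8 V, R_th ≈ 5.01 kΩ

R1' = 0.934 + 4.42 = 5.354 kΩ (source resistance + R1).
Open-circuit (no load on X): V_th = V_DC · R2/(R1' + R2) = 42.5 × 78.3/(5.354 + 78.3) = 39.78 V.
Looking into X with the source shorted: R_th = R1'·R2/(R1'+R2) = 5.354 × 78.3/83.65 = 5.011 kΩ.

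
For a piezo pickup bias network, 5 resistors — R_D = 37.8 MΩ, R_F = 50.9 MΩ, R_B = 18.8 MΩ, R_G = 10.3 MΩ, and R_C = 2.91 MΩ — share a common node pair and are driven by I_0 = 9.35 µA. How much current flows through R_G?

Total conductance ΣG = 1/37.8 + 1/50.9 + 1/18.8 + 1/10.3 + 1/2.91 = 0.5400 (units of 1/MΩ).
By the current-divider rule, I = I_0 · G_k/ΣG = 9.35 × 0.1798 = 1.681 µA.

I ≈ 1.68 µA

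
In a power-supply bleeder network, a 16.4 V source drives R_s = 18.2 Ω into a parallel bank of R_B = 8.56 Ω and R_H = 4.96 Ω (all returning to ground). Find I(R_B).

Combine the parallel branches: R_p = (1/8.56 + 1/4.96)⁻¹ = 3.140 Ω.
Node voltage V_A = V_in · R_p/(R_s + R_p) = 16.4 × 0.1472 = 2.413 V.
Branch current I = V_A/R_B = 2.413/8.56 = 0.2819 A.

I ≈ 0.282 A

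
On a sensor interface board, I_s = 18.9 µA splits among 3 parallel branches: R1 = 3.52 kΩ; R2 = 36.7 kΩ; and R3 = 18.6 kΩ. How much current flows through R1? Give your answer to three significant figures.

I ≈ 14.7 µA

Conductances: ΣG = 1/3.52 + 1/36.7 + 1/18.6 = 0.3651 (1/kΩ).
Current divider: I(R1) = I_s · G_k/ΣG = 18.9 × (0.2841/0.3651) = 18.9 × 0.7781 = 14.71 µA.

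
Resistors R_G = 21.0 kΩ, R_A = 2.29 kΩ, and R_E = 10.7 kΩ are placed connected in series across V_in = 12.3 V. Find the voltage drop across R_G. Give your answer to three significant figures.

ΣR = 21.0 + 2.29 + 10.7 = 33.99 kΩ.
Voltage divider: V = V_in · (21.00 / 33.99) = 12.3 × 0.6178 = 7.599 V.

V ≈ 7.60 V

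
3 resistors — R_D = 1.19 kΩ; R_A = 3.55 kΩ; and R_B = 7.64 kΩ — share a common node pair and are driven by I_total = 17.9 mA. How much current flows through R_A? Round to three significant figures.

Conductances: ΣG = 1/1.19 + 1/3.55 + 1/7.64 = 1.253 (1/kΩ).
Current divider: I(R_A) = I_total · G_k/ΣG = 17.9 × (0.2817/1.253) = 17.9 × 0.2248 = 4.024 mA.

I ≈ 4.02 mA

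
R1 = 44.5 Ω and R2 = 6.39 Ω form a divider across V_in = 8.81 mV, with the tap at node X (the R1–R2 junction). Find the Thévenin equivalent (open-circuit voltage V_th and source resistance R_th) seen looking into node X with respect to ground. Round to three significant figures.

With X open, the divider is unloaded: V_th = 8.81 × 6.39/50.89 = 1.106 mV.
Zeroing V_in shorts the top of R1 to ground, so R_th = R1 ‖ R2 = 5.588 Ω.

V_th ≈ 1.11 mV, R_th ≈ 5.59 Ω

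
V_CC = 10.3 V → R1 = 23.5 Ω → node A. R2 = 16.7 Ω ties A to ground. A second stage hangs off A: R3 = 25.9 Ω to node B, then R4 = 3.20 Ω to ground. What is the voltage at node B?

V_B ≈ 0.352 V

The second stage (R3 + R4 = 29.10 Ω) loads node A in parallel with R2.
Effective lower resistance at A: R2 ‖ 29.10 = 10.61 Ω.
First divider: V_A = V_CC · 10.61/(23.5 + 10.61) = 3.204 V.
Then the unloaded second divider: V_B = V_A × R4/(R3+R4) = 3.204 × 0.1100 = 0.3523 V.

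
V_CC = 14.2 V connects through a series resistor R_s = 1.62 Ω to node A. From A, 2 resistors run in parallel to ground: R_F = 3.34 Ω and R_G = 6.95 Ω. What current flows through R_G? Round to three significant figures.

I ≈ 1.19 A

Equivalent of the parallel group: R_p = 2.256 Ω.
V_A by voltage divider: V_A = 14.2 × 2.256/(1.62 + 2.256) = 8.265 V.
Branch current I = V_A/R_G = 8.265/6.95 = 1.189 A.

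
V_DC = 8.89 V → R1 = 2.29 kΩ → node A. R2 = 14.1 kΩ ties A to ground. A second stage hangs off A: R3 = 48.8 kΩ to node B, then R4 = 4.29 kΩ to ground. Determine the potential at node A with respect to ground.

V_A ≈ 7.37 V

Looking into the second stage from A: R3 + R4 = 53.09 kΩ appears in parallel with R2.
R2 ‖ (R3+R4) = 11.14 kΩ.
V_A = 8.89 × 11.14/(2.29 + 11.14) = 7.374 V.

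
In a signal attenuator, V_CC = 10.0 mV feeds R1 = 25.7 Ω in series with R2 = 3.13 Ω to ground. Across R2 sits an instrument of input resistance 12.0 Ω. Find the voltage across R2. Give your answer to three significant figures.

V_out ≈ 0.881 mV

First combine the lower leg with the load: R2 ‖ R_L = 2.482 Ω.
Voltage divider with the loaded lower leg: V_out = 10.0 × 2.482/(25.7 + 2.482) = 10.0 × 0.08809 = 0.8809 mV.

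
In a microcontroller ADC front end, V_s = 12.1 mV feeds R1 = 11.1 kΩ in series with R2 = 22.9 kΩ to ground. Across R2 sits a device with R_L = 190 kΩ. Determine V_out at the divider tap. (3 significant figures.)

V_out ≈ 7.84 mV

First combine the lower leg with the load: R2 ‖ R_L = 20.44 kΩ.
Voltage divider with the loaded lower leg: V_out = 12.1 × 20.44/(11.1 + 20.44) = 12.1 × 0.6480 = 7.841 mV.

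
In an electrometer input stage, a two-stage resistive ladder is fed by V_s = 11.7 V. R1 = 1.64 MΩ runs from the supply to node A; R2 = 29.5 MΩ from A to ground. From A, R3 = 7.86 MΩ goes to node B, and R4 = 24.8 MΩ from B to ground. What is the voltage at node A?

V_A ≈ 10.6 V

Looking into the second stage from A: R3 + R4 = 32.66 MΩ appears in parallel with R2.
R2 ‖ (R3+R4) = 15.50 MΩ.
First divider: V_A = V_s · 15.50/(1.64 + 15.50) = 10.58 V.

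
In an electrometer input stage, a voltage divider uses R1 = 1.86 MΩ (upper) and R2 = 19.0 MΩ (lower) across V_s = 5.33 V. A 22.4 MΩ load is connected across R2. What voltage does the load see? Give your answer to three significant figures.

First combine the lower leg with the load: R2 ‖ R_L = 10.28 MΩ.
Now apply the divider: V_out = 5.33 × 0.8468 = 4.513 V.

V_out ≈ 4.51 V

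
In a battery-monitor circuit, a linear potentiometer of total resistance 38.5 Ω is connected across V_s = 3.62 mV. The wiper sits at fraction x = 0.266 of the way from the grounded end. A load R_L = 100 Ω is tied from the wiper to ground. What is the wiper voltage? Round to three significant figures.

Split the track: R_lower = x·R_p = 10.24 Ω, R_upper = (1−x)·R_p = 28.26 Ω.
(x·R_p) ‖ R_L = 9.290 Ω.
Then V_out = V_s · 9.290/(28.26 + 9.290) = 0.8956 mV.

V_out ≈ 0.896 mV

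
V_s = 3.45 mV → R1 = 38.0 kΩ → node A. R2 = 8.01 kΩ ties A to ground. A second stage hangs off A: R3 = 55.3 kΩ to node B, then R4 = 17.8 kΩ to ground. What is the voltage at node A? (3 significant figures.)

Node A sees R2 in parallel with the series input of stage 2, R3 + R4 = 73.10 kΩ.
R2 ‖ (R3+R4) = 7.219 kΩ.
So V_A = 3.45 × 0.1596 = 0.5508 mV.

V_A ≈ 0.551 mV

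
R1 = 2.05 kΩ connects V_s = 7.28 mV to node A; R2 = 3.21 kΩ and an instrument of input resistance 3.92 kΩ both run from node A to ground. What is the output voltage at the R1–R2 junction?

V_out ≈ 3.37 mV

First combine the lower leg with the load: R2 ‖ R_L = 1.765 kΩ.
Then V_out = V_s · R2'/(R1 + R2') = 7.28 × 1.765/3.815 = 3.368 mV.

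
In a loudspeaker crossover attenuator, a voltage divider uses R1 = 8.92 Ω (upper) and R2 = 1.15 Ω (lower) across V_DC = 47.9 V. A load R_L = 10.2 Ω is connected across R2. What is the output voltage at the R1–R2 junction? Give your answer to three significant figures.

The load sits in parallel with R2, giving an effective lower resistance R2' = R2·R_L/(R2+R_L) = 1.033 Ω.
Then V_out = V_DC · R2'/(R1 + R2') = 47.9 × 1.033/9.953 = 4.974 V.
(Unloaded it would be 5.47 V; the load pulls it down.)

V_out ≈ 4.97 V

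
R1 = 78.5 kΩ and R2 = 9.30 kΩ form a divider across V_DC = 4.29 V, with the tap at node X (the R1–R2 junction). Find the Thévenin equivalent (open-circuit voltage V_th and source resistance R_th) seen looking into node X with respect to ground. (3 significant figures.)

With X open, the divider is unloaded: V_th = 4.29 × 9.30/87.80 = 0.4544 V.
With V_DC suppressed (replaced by a short), R_th = R1 ‖ R2 = (78.50 × 9.30)/(78.50 + 9.30) = 8.315 kΩ.

V_th ≈ 0.454 V, R_th ≈ 8.31 kΩ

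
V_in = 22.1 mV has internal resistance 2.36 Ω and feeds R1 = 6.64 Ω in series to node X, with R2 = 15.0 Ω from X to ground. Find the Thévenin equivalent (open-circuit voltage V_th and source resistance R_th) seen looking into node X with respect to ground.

R1' = 2.36 + 6.64 = 9.000 Ω (source resistance + R1).
Open-circuit (no load on X): V_th = V_in · R2/(R1' + R2) = 22.1 × 15.0/(9.000 + 15.0) = 13.81 mV.
Looking into X with the source shorted: R_th = R1'·R2/(R1'+R2) = 9.000 × 15.0/24.00 = 5.625 Ω.

V_th ≈ 13.8 mV, R_th ≈ 5.63 Ω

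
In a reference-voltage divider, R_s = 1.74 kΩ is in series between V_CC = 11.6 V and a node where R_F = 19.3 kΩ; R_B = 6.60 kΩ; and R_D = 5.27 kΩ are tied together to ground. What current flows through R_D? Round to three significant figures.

I ≈ 1.31 mA

Equivalent of the parallel group: R_p = 2.544 kΩ.
V_A = 11.6 × 2.544/4.284 = 6.889 V.
Branch current I = V_A/R_D = 6.889/5.27 = 1.307 mA.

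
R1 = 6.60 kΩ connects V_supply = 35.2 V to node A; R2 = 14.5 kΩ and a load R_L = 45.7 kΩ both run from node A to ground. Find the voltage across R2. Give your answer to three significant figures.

First combine the lower leg with the load: R2 ‖ R_L = 11.01 kΩ.
Voltage divider with the loaded lower leg: V_out = 35.2 × 11.01/(6.60 + 11.01) = 35.2 × 0.6252 = 22.01 V.

V_out ≈ 22.0 V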